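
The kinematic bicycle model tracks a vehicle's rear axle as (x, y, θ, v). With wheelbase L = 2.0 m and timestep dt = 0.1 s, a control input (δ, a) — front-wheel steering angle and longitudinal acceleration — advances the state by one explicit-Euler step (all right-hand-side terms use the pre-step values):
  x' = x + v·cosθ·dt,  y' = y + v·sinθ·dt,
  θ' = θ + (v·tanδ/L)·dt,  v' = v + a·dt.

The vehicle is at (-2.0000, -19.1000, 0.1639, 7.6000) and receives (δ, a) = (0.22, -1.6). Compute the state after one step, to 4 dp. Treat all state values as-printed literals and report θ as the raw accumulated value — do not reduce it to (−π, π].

(-1.2502, -18.9760, 0.2489, 7.4400)

x' = -2.0000 + 7.6000·cos(0.1639)·0.1 = -1.2502
y' = -19.1000 + 7.6000·sin(0.1639)·0.1 = -18.9760
θ' = 0.1639 + (7.6000/2.0)·tan(0.22)·0.1 = 0.2489
v' = 7.6000 − 1.6000·0.1 = 7.4400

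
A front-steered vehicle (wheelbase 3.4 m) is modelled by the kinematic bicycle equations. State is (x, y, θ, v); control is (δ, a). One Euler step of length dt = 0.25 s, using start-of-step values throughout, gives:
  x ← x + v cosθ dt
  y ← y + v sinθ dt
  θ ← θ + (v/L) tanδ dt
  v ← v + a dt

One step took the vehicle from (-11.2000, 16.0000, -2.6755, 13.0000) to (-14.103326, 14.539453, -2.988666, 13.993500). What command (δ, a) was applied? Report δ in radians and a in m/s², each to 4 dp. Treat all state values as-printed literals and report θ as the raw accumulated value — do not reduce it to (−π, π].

δ = -0.3166, a = 3.9740

a = (v'−v)/dt = (0.993500)/0.25 = 3.9740
Δθ = θ'−θ = -0.313166;  (v·dt/L) = 13.0000·0.25/3.4 = 0.955882
tan δ = Δθ·L/(v·dt) = -0.327620  →  δ = -0.3166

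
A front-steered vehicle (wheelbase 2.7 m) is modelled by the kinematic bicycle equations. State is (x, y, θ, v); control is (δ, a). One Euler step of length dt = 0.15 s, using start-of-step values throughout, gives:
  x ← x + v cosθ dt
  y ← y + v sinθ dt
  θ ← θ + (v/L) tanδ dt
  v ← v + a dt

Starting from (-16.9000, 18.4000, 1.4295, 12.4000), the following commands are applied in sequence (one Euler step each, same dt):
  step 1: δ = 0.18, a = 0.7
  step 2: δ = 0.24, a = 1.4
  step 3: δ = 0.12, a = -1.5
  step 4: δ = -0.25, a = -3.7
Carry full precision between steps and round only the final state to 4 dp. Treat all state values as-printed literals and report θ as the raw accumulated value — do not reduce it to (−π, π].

(-17.3448, 25.8218, 1.6329, 11.9350)

after step 1 (δ=0.18, a=0.7): (-16.638062, 20.241464, 1.554857, 12.505000)
after step 2 (δ=0.24, a=1.4): (-16.608165, 22.116975, 1.724867, 12.715000)
after step 3 (δ=0.12, a=-1.5): (-16.900855, 24.001633, 1.810043, 12.490000)
after step 4 (δ=-0.25, a=-3.7): (-17.344820, 25.821770, 1.632864, 11.935000)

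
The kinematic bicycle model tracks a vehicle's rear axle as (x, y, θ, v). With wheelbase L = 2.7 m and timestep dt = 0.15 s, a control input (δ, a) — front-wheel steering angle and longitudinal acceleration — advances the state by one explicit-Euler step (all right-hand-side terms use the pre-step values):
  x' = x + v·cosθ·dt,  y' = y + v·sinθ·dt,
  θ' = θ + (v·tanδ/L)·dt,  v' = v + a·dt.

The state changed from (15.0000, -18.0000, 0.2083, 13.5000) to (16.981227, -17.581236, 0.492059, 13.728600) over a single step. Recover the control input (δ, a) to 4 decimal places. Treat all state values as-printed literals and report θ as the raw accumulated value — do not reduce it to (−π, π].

δ = 0.3617, a = 1.5240

a = (v'−v)/dt = (0.228600)/0.15 = 1.5240
Δθ = θ'−θ = 0.283759;  (v·dt/L) = 13.5000·0.15/2.7 = 0.750000
tan δ = Δθ·L/(v·dt) = 0.378345  →  δ = 0.3617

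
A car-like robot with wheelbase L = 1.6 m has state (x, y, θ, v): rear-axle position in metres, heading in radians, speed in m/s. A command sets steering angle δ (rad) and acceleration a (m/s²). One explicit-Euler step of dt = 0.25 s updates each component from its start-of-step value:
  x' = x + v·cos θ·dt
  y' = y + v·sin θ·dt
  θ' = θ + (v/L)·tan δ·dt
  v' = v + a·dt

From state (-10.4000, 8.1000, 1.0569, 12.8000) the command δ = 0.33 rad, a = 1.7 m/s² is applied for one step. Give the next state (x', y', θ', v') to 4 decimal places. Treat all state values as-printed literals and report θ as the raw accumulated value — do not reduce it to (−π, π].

x' = -10.4000 + 12.8000·cos(1.0569)·0.25 = -8.8270
y' = 8.1000 + 12.8000·sin(1.0569)·0.25 = 10.8867
θ' = 1.0569 + (12.8000/1.6)·tan(0.33)·0.25 = 1.7419
v' = 12.8000 + 1.7000·0.25 = 13.2250

(-8.8270, 10.8867, 1.7419, 13.2250)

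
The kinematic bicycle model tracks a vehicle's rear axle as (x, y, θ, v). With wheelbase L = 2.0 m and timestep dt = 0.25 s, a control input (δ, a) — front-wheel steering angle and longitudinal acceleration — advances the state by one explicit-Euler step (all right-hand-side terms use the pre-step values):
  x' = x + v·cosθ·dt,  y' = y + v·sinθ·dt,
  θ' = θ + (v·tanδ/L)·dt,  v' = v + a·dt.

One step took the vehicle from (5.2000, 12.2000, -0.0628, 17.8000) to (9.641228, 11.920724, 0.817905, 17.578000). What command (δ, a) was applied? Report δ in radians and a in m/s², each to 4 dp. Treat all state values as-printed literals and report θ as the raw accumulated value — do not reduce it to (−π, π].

δ = 0.3769, a = -0.8880

a = (v'−v)/dt = (-0.222000)/0.25 = -0.8880
Δθ = θ'−θ = 0.880705;  (v·dt/L) = 17.8000·0.25/2.0 = 2.225000
tan δ = Δθ·L/(v·dt) = 0.395822  →  δ = 0.3769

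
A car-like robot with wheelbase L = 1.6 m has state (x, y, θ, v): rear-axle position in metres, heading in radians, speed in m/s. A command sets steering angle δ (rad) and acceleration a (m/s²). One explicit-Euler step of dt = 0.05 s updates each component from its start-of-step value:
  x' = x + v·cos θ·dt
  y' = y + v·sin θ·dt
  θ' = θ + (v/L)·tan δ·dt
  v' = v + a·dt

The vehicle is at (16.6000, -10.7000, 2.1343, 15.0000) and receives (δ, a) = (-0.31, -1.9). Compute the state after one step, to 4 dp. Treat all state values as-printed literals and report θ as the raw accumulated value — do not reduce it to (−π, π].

x' = 16.6000 + 15.0000·cos(2.1343)·0.05 = 16.1994
y' = -10.7000 + 15.0000·sin(2.1343)·0.05 = -10.0660
θ' = 2.1343 + (15.0000/1.6)·tan(-0.31)·0.05 = 1.9841
v' = 15.0000 − 1.9000·0.05 = 14.9050

(16.1994, -10.0660, 1.9841, 14.9050)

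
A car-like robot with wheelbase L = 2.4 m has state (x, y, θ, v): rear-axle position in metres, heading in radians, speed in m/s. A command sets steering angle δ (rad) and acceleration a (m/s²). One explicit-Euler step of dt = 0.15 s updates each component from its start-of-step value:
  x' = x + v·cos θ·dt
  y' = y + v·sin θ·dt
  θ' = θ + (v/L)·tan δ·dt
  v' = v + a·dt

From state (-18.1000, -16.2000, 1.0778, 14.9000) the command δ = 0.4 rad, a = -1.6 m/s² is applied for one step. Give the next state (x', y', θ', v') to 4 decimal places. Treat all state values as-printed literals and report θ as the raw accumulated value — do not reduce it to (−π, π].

(-17.0422, -14.2311, 1.4715, 14.6600)

x' = -18.1000 + 14.9000·cos(1.0778)·0.15 = -17.0422
y' = -16.2000 + 14.9000·sin(1.0778)·0.15 = -14.2311
θ' = 1.0778 + (14.9000/2.4)·tan(0.4)·0.15 = 1.4715
v' = 14.9000 − 1.6000·0.15 = 14.6600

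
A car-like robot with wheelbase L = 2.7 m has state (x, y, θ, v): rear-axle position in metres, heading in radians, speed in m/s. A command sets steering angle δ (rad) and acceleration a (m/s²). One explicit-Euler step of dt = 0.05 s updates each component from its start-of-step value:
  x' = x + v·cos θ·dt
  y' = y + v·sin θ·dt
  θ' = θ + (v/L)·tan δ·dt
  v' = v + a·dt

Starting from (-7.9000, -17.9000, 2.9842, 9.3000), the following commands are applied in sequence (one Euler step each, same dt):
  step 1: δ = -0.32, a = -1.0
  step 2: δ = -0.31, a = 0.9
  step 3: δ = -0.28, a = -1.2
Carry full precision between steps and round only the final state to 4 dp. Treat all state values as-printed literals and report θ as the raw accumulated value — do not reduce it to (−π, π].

(-9.2592, -17.6050, 2.8228, 9.2350)

after step 1 (δ=-0.32, a=-1.0): (-8.359252, -17.827114, 2.927127, 9.250000)
after step 2 (δ=-0.31, a=0.9): (-8.811157, -17.728683, 2.872256, 9.295000)
after step 3 (δ=-0.28, a=-1.2): (-9.259151, -17.605017, 2.822760, 9.235000)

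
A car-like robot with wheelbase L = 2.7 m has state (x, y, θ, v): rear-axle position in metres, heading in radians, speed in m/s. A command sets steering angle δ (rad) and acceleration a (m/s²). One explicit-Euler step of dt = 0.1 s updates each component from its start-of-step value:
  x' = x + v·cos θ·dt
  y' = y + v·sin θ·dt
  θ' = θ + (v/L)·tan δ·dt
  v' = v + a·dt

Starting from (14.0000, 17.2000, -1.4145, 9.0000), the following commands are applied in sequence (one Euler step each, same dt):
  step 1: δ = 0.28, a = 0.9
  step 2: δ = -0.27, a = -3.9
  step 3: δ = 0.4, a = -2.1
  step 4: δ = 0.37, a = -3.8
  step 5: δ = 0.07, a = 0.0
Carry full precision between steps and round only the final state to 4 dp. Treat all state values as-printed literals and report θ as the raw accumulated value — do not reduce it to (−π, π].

(15.0802, 13.0180, -1.1326, 8.1100)

after step 1 (δ=0.28, a=0.9): (14.140095, 16.310970, -1.318649, 9.090000)
after step 2 (δ=-0.27, a=-3.9): (14.366876, 15.430714, -1.411824, 8.700000)
after step 3 (δ=0.4, a=-2.1): (14.504600, 14.571684, -1.275590, 8.490000)
after step 4 (δ=0.37, a=-3.8): (14.751606, 13.759410, -1.153629, 8.110000)
after step 5 (δ=0.07, a=0.0): (15.080200, 13.017961, -1.132569, 8.110000)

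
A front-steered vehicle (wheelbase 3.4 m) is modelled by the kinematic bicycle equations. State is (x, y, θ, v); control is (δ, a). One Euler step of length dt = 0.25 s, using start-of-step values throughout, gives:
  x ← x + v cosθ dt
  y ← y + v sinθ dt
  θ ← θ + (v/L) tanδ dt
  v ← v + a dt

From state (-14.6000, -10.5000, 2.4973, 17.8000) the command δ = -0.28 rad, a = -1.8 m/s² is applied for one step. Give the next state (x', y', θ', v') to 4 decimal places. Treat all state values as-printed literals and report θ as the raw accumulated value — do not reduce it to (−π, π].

x' = -14.6000 + 17.8000·cos(2.4973)·0.25 = -18.1579
y' = -10.5000 + 17.8000·sin(2.4973)·0.25 = -7.8272
θ' = 2.4973 + (17.8000/3.4)·tan(-0.28)·0.25 = 2.1209
v' = 17.8000 − 1.8000·0.25 = 17.3500

(-18.1579, -7.8272, 2.1209, 17.3500)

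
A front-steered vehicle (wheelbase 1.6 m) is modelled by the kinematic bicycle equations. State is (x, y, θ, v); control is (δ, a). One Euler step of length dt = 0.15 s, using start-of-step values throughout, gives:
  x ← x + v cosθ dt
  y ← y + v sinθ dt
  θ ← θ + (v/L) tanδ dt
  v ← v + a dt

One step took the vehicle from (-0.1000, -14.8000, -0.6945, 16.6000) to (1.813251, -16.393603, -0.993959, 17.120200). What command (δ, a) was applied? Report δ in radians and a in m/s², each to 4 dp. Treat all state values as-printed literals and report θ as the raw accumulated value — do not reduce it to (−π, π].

δ = -0.1901, a = 3.4680

a = (v'−v)/dt = (0.520200)/0.15 = 3.4680
Δθ = θ'−θ = -0.299459;  (v·dt/L) = 16.6000·0.15/1.6 = 1.556250
tan δ = Δθ·L/(v·dt) = -0.192423  →  δ = -0.1901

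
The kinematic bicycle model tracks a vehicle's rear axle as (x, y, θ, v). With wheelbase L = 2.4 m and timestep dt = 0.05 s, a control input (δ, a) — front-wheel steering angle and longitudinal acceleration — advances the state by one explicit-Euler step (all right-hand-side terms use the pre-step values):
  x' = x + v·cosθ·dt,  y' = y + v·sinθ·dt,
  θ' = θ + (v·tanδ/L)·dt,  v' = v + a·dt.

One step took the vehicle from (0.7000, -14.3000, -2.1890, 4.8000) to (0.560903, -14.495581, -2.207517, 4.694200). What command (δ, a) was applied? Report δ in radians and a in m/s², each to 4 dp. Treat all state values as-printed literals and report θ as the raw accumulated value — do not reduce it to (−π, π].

a = (v'−v)/dt = (-0.105800)/0.05 = -2.1160
Δθ = θ'−θ = -0.018517;  (v·dt/L) = 4.8000·0.05/2.4 = 0.100000
tan δ = Δθ·L/(v·dt) = -0.185170  →  δ = -0.1831

δ = -0.1831, a = -2.1160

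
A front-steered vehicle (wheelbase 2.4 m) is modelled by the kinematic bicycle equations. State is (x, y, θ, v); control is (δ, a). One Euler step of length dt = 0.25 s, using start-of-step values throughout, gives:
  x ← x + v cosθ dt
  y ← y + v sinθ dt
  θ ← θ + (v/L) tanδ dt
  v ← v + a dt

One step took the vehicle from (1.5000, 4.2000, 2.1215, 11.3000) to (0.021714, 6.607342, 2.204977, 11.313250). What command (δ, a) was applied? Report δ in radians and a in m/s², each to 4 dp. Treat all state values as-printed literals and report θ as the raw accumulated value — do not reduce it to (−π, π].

δ = 0.0708, a = 0.0530

a = (v'−v)/dt = (0.013250)/0.25 = 0.0530
Δθ = θ'−θ = 0.083477;  (v·dt/L) = 11.3000·0.25/2.4 = 1.177083
tan δ = Δθ·L/(v·dt) = 0.070919  →  δ = 0.0708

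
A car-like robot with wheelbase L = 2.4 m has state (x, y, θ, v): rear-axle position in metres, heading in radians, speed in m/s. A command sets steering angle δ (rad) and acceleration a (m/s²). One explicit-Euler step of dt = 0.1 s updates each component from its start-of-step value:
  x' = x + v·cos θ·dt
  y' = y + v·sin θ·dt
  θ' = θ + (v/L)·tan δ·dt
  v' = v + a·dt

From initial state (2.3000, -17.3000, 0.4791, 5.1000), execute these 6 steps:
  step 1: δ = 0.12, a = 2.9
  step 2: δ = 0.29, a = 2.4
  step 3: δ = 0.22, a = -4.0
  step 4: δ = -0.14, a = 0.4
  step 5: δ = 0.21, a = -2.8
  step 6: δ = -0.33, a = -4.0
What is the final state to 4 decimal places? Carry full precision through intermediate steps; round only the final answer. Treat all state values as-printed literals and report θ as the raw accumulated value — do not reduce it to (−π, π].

after step 1 (δ=0.12, a=2.9): (2.752579, -17.064900, 0.504723, 5.390000)
after step 2 (δ=0.29, a=2.4): (3.224370, -16.804258, 0.571742, 5.630000)
after step 3 (δ=0.22, a=-4.0): (3.697831, -16.499620, 0.624199, 5.230000)
after step 4 (δ=-0.14, a=0.4): (4.122209, -16.193954, 0.593490, 5.270000)
after step 5 (δ=0.21, a=-2.8): (4.559089, -15.899226, 0.640292, 4.990000)
after step 6 (δ=-0.33, a=-4.0): (4.959248, -15.601108, 0.569076, 4.590000)

(4.9592, -15.6011, 0.5691, 4.5900)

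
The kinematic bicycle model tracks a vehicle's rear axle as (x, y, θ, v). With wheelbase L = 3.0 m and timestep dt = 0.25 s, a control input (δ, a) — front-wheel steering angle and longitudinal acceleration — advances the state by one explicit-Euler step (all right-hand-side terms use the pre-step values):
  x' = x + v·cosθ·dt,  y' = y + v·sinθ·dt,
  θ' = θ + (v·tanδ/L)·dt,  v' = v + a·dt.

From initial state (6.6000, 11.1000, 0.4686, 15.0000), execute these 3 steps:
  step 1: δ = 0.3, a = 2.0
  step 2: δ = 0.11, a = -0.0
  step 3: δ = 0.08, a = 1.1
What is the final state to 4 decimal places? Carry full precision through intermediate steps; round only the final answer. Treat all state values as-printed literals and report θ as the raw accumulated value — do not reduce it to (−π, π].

(14.5882, 18.9746, 1.1015, 15.7750)

after step 1 (δ=0.3, a=2.0): (9.945755, 12.793641, 0.855270, 15.500000)
after step 2 (δ=0.11, a=-0.0): (12.487812, 15.718291, 0.997930, 15.500000)
after step 3 (δ=0.08, a=1.1): (14.588230, 18.974649, 1.101484, 15.775000)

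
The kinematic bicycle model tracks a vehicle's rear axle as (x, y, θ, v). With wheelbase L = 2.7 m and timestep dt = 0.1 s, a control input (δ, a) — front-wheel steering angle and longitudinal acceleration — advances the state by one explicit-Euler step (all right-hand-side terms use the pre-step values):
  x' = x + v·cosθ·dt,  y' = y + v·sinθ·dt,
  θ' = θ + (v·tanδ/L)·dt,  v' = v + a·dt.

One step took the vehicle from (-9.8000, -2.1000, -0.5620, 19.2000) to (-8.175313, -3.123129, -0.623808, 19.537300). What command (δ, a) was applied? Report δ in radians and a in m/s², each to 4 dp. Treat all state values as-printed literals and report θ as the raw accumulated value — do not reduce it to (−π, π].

δ = -0.0867, a = 3.3730

a = (v'−v)/dt = (0.337300)/0.1 = 3.3730
Δθ = θ'−θ = -0.061808;  (v·dt/L) = 19.2000·0.1/2.7 = 0.711111
tan δ = Δθ·L/(v·dt) = -0.086917  →  δ = -0.0867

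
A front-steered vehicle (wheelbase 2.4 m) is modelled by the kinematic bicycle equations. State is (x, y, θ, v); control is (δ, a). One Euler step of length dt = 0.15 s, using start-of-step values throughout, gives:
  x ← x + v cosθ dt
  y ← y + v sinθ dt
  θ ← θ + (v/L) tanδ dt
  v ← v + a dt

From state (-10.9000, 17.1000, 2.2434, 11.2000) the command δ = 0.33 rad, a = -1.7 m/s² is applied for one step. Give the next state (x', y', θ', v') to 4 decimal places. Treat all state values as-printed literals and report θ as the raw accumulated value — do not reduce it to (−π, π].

(-11.9467, 18.4141, 2.4832, 10.9450)

x' = -10.9000 + 11.2000·cos(2.2434)·0.15 = -11.9467
y' = 17.1000 + 11.2000·sin(2.2434)·0.15 = 18.4141
θ' = 2.2434 + (11.2000/2.4)·tan(0.33)·0.15 = 2.4832
v' = 11.2000 − 1.7000·0.15 = 10.9450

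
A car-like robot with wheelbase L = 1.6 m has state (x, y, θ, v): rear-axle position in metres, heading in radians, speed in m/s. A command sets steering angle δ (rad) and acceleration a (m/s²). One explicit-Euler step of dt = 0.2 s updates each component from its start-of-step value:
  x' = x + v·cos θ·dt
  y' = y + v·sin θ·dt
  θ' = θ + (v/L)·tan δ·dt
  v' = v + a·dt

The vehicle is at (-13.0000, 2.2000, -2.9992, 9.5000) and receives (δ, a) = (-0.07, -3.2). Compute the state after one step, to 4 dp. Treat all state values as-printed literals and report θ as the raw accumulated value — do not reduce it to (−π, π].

(-14.8808, 1.9304, -3.0825, 8.8600)

x' = -13.0000 + 9.5000·cos(-2.9992)·0.2 = -14.8808
y' = 2.2000 + 9.5000·sin(-2.9992)·0.2 = 1.9304
θ' = -2.9992 + (9.5000/1.6)·tan(-0.07)·0.2 = -3.0825
v' = 9.5000 − 3.2000·0.2 = 8.8600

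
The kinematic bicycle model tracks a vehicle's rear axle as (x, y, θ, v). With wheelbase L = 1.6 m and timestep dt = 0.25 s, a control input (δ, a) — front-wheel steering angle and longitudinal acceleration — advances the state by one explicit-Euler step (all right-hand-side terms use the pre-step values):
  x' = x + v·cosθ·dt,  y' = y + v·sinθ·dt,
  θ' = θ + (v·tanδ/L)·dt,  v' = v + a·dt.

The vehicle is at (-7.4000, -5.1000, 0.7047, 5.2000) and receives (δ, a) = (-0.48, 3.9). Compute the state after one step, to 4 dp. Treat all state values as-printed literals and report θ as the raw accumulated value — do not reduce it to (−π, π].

(-6.4097, -4.2579, 0.2817, 6.1750)

x' = -7.4000 + 5.2000·cos(0.7047)·0.25 = -6.4097
y' = -5.1000 + 5.2000·sin(0.7047)·0.25 = -4.2579
θ' = 0.7047 + (5.2000/1.6)·tan(-0.48)·0.25 = 0.2817
v' = 5.2000 + 3.9000·0.25 = 6.1750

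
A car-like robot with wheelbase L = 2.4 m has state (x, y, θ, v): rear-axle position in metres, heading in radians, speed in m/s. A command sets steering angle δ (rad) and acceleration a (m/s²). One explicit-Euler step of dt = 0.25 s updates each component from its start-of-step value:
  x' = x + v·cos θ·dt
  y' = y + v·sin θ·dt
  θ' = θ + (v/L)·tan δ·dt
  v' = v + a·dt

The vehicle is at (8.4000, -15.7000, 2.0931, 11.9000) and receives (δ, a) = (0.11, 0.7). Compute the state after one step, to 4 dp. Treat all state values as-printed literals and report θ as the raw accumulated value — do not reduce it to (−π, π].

x' = 8.4000 + 11.9000·cos(2.0931)·0.25 = 6.9158
y' = -15.7000 + 11.9000·sin(2.0931)·0.25 = -13.1217
θ' = 2.0931 + (11.9000/2.4)·tan(0.11)·0.25 = 2.2300
v' = 11.9000 + 0.7000·0.25 = 12.0750

(6.9158, -13.1217, 2.2300, 12.0750)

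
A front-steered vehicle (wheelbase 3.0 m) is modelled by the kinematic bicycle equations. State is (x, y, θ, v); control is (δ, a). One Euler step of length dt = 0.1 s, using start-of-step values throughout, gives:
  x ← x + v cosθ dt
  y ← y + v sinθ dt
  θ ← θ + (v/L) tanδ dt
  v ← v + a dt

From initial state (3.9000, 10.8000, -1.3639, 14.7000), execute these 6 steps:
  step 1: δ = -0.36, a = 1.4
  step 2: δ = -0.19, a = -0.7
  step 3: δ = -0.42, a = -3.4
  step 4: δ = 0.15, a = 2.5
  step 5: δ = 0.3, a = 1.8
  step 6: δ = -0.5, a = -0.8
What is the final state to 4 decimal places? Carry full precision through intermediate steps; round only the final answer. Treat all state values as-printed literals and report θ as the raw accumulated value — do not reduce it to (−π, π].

after step 1 (δ=-0.36, a=1.4): (4.201972, 9.361350, -1.548337, 14.840000)
after step 2 (δ=-0.19, a=-0.7): (4.235299, 7.877725, -1.643472, 14.770000)
after step 3 (δ=-0.42, a=-3.4): (4.128052, 6.404623, -1.863334, 14.430000)
after step 4 (δ=0.15, a=2.5): (3.711915, 5.022929, -1.790638, 14.680000)
after step 5 (δ=0.3, a=1.8): (3.391780, 3.590261, -1.639270, 14.860000)
after step 6 (δ=-0.5, a=-0.8): (3.290109, 2.107743, -1.909871, 14.780000)

(3.2901, 2.1077, -1.9099, 14.7800)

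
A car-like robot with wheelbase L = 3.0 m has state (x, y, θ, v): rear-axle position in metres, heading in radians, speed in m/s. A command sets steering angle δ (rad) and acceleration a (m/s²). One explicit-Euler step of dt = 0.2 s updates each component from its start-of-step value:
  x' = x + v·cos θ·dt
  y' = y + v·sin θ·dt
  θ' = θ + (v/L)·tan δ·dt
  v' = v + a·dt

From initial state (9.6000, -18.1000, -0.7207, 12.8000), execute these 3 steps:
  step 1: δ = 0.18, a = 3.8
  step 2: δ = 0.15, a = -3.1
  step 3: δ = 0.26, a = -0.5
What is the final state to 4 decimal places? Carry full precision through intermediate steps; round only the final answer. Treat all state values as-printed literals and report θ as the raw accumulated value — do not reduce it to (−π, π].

(16.1671, -22.3184, -0.1993, 12.8400)

after step 1 (δ=0.18, a=3.8): (11.523441, -19.789372, -0.565419, 13.560000)
after step 2 (δ=0.15, a=-3.1): (13.813356, -21.242380, -0.428793, 12.940000)
after step 3 (δ=0.26, a=-0.5): (16.167059, -22.318401, -0.199305, 12.840000)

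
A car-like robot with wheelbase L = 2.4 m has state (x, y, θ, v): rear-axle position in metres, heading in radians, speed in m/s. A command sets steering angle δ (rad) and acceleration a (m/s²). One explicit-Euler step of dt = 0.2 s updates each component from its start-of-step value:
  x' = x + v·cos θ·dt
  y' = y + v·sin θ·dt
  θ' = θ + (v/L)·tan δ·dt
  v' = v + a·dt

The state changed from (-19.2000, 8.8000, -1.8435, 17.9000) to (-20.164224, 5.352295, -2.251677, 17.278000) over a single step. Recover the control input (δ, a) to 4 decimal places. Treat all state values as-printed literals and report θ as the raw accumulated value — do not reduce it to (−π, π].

δ = -0.2671, a = -3.1100

a = (v'−v)/dt = (-0.622000)/0.2 = -3.1100
Δθ = θ'−θ = -0.408177;  (v·dt/L) = 17.9000·0.2/2.4 = 1.491667
tan δ = Δθ·L/(v·dt) = -0.273638  →  δ = -0.2671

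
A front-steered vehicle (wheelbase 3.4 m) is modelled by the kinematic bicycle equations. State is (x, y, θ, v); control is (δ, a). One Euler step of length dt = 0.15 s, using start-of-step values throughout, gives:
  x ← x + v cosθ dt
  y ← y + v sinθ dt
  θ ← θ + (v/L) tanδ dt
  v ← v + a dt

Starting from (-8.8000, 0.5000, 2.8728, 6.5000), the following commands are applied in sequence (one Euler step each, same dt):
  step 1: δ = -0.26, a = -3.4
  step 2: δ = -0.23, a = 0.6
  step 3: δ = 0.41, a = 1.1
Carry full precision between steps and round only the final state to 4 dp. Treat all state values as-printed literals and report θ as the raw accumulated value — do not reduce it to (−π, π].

after step 1 (δ=-0.26, a=-3.4): (-9.739990, 0.758928, 2.796514, 5.990000)
after step 2 (δ=-0.23, a=0.6): (-10.585522, 1.062864, 2.734639, 6.080000)
after step 3 (δ=0.41, a=1.1): (-11.423040, 1.423847, 2.851222, 6.245000)

(-11.4230, 1.4238, 2.8512, 6.2450)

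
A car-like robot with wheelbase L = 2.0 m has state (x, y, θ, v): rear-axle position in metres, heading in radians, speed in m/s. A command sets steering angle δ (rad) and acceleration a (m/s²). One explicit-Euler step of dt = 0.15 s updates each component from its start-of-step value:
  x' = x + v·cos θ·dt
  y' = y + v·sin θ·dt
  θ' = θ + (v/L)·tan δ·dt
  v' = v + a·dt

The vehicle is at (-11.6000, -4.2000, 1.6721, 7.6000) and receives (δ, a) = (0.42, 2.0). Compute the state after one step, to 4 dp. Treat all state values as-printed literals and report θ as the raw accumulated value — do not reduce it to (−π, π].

(-11.7153, -3.0658, 1.9266, 7.9000)

x' = -11.6000 + 7.6000·cos(1.6721)·0.15 = -11.7153
y' = -4.2000 + 7.6000·sin(1.6721)·0.15 = -3.0658
θ' = 1.6721 + (7.6000/2.0)·tan(0.42)·0.15 = 1.9266
v' = 7.6000 + 2.0000·0.15 = 7.9000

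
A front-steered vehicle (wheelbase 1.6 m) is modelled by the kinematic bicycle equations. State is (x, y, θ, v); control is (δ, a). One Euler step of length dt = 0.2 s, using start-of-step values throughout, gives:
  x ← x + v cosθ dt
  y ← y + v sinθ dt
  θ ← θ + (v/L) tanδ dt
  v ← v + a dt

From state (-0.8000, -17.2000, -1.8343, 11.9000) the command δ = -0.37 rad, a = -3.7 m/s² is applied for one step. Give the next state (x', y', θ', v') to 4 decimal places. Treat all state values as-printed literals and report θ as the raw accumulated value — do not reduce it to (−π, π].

x' = -0.8000 + 11.9000·cos(-1.8343)·0.2 = -1.4199
y' = -17.2000 + 11.9000·sin(-1.8343)·0.2 = -19.4979
θ' = -1.8343 + (11.9000/1.6)·tan(-0.37)·0.2 = -2.4112
v' = 11.9000 − 3.7000·0.2 = 11.1600

(-1.4199, -19.4979, -2.4112, 11.1600)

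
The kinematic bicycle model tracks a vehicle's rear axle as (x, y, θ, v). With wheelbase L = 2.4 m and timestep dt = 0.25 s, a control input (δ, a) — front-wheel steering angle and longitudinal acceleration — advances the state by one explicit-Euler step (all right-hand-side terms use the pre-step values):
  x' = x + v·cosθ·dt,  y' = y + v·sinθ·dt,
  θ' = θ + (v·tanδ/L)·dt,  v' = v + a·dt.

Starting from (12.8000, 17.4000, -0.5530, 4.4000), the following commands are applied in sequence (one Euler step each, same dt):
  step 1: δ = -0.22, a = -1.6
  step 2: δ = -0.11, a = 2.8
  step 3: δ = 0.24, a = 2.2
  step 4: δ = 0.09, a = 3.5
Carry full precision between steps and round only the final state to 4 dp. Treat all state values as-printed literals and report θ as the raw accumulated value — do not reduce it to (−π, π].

(16.5230, 14.7332, -0.5324, 6.1250)

after step 1 (δ=-0.22, a=-1.6): (13.736048, 16.822233, -0.655492, 4.000000)
after step 2 (δ=-0.11, a=2.8): (14.528796, 16.212684, -0.701511, 4.700000)
after step 3 (δ=0.24, a=2.2): (15.426340, 15.454371, -0.581702, 5.250000)
after step 4 (δ=0.09, a=3.5): (16.522972, 14.733222, -0.532350, 6.125000)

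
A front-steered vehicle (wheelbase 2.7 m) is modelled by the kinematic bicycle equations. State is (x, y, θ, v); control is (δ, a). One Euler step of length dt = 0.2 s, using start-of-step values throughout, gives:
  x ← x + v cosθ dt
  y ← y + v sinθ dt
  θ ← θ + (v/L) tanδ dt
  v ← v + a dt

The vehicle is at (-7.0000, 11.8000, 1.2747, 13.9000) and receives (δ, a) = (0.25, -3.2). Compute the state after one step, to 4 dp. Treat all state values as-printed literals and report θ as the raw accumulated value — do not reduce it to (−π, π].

x' = -7.0000 + 13.9000·cos(1.2747)·0.2 = -6.1888
y' = 11.8000 + 13.9000·sin(1.2747)·0.2 = 14.4590
θ' = 1.2747 + (13.9000/2.7)·tan(0.25)·0.2 = 1.5376
v' = 13.9000 − 3.2000·0.2 = 13.2600

(-6.1888, 14.4590, 1.5376, 13.2600)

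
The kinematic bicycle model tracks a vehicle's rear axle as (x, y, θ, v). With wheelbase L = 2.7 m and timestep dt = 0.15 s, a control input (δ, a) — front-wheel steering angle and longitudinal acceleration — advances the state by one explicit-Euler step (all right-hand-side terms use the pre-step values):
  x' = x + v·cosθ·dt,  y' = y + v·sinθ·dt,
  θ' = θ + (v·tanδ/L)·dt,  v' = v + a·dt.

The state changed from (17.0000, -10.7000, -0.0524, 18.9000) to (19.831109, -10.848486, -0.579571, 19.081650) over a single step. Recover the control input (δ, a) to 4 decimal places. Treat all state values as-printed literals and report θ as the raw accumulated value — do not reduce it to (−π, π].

a = (v'−v)/dt = (0.181650)/0.15 = 1.2110
Δθ = θ'−θ = -0.527171;  (v·dt/L) = 18.9000·0.15/2.7 = 1.050000
tan δ = Δθ·L/(v·dt) = -0.502068  →  δ = -0.4653

δ = -0.4653, a = 1.2110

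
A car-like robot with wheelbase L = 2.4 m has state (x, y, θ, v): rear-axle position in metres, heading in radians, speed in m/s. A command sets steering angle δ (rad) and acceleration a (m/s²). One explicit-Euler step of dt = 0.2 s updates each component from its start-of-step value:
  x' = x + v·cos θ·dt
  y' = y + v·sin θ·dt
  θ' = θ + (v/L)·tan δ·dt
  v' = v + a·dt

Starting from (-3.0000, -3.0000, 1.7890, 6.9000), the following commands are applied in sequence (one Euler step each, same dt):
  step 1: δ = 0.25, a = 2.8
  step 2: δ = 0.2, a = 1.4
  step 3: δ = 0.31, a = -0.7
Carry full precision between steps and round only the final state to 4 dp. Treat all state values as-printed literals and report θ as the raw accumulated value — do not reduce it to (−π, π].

after step 1 (δ=0.25, a=2.8): (-3.298737, -1.652723, 1.935822, 7.460000)
after step 2 (δ=0.2, a=1.4): (-3.831341, -0.259024, 2.061840, 7.740000)
after step 3 (δ=0.31, a=-0.7): (-4.561294, 1.106067, 2.268451, 7.600000)

(-4.5613, 1.1061, 2.2685, 7.6000)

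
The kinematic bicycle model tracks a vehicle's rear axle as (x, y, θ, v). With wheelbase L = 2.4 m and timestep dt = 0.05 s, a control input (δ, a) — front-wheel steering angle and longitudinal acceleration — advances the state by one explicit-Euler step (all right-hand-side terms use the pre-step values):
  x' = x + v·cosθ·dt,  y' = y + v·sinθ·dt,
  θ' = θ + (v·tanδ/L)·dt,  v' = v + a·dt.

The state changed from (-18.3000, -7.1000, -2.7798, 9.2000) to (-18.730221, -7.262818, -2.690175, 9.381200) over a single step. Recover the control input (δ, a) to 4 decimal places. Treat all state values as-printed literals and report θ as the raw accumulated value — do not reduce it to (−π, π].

δ = 0.4374, a = 3.6240

a = (v'−v)/dt = (0.181200)/0.05 = 3.6240
Δθ = θ'−θ = 0.089625;  (v·dt/L) = 9.2000·0.05/2.4 = 0.191667
tan δ = Δθ·L/(v·dt) = 0.467609  →  δ = 0.4374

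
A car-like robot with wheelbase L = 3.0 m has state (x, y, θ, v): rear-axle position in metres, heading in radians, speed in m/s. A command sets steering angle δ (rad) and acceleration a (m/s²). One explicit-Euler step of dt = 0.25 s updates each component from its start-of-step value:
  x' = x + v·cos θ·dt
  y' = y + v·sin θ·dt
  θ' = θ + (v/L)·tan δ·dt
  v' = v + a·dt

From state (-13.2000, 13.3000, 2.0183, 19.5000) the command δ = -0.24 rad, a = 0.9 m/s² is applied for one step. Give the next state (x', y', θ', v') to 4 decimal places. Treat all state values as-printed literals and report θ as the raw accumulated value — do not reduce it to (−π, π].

(-15.3095, 17.6950, 1.6206, 19.7250)

x' = -13.2000 + 19.5000·cos(2.0183)·0.25 = -15.3095
y' = 13.3000 + 19.5000·sin(2.0183)·0.25 = 17.6950
θ' = 2.0183 + (19.5000/3.0)·tan(-0.24)·0.25 = 1.6206
v' = 19.5000 + 0.9000·0.25 = 19.7250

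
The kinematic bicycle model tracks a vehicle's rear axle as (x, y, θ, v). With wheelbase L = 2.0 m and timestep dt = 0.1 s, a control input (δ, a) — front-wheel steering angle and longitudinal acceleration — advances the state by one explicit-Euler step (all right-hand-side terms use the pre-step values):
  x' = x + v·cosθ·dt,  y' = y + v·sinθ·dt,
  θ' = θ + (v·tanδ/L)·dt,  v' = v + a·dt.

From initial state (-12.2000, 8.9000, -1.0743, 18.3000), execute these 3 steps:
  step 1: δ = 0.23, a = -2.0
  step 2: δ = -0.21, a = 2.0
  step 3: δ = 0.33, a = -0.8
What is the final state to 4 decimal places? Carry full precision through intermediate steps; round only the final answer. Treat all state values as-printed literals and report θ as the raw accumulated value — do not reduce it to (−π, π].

(-9.2416, 4.3291, -0.7395, 18.2200)

after step 1 (δ=0.23, a=-2.0): (-11.328283, 7.290960, -0.860059, 18.100000)
after step 2 (δ=-0.21, a=2.0): (-10.147452, 5.919195, -1.052953, 18.300000)
after step 3 (δ=0.33, a=-0.8): (-9.241588, 4.329129, -0.739542, 18.220000)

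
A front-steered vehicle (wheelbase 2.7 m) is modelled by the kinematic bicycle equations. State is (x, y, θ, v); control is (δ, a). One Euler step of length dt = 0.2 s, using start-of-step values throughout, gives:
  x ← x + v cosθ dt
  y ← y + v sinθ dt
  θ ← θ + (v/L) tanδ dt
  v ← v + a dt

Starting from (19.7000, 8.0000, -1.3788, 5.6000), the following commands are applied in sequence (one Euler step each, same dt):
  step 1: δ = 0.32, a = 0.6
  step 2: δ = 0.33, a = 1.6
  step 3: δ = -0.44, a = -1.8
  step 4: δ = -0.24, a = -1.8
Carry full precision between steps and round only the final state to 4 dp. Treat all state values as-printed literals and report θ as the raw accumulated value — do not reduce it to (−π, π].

after step 1 (δ=0.32, a=0.6): (19.913717, 6.900580, -1.241335, 5.720000)
after step 2 (δ=0.33, a=1.6): (20.283840, 5.818108, -1.096206, 6.040000)
after step 3 (δ=-0.44, a=-1.8): (20.835865, 4.743616, -1.306836, 5.680000)
after step 4 (δ=-0.24, a=-1.8): (21.132253, 3.646962, -1.409799, 5.320000)

(21.1323, 3.6470, -1.4098, 5.3200)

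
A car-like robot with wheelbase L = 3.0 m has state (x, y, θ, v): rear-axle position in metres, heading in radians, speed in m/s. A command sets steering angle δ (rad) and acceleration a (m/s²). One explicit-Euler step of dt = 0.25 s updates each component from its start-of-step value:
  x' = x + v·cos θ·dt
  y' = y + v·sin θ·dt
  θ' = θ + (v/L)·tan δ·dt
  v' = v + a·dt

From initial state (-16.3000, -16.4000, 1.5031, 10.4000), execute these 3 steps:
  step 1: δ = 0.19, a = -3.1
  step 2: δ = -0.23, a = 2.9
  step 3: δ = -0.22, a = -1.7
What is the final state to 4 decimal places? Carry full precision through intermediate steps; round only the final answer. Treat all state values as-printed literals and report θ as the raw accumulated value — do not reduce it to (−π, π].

after step 1 (δ=0.19, a=-3.1): (-16.124124, -13.805955, 1.669777, 9.625000)
after step 2 (δ=-0.23, a=2.9): (-16.361908, -11.411483, 1.481975, 10.350000)
after step 3 (δ=-0.22, a=-1.7): (-16.132384, -8.834183, 1.289103, 9.925000)

(-16.1324, -8.8342, 1.2891, 9.9250)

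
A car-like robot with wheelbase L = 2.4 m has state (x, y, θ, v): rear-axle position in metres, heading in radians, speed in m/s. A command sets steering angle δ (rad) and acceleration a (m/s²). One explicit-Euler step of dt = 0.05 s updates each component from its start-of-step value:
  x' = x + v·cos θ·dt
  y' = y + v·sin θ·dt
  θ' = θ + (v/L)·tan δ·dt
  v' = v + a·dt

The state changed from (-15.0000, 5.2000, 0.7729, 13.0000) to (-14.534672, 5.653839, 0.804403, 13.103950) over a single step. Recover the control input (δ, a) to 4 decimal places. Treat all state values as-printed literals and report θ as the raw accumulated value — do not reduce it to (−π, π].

a = (v'−v)/dt = (0.103950)/0.05 = 2.0790
Δθ = θ'−θ = 0.031503;  (v·dt/L) = 13.0000·0.05/2.4 = 0.270833
tan δ = Δθ·L/(v·dt) = 0.116319  →  δ = 0.1158

δ = 0.1158, a = 2.0790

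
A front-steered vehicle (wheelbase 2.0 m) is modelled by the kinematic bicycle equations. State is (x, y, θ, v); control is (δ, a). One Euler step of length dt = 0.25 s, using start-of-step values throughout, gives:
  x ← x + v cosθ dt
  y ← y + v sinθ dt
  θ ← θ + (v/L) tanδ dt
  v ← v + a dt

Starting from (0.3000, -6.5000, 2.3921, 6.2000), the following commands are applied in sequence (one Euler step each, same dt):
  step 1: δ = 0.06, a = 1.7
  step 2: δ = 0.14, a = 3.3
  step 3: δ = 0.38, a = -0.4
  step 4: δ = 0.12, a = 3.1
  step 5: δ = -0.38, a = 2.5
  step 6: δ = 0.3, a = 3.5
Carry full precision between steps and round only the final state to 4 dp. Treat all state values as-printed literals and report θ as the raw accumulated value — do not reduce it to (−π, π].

after step 1 (δ=0.06, a=1.7): (-0.834654, -5.444035, 2.438656, 6.625000)
after step 2 (δ=0.14, a=3.3): (-2.098285, -4.373334, 2.555357, 7.450000)
after step 3 (δ=0.38, a=-0.4): (-3.649801, -3.342945, 2.927310, 7.350000)
after step 4 (δ=0.12, a=3.1): (-5.445276, -2.952207, 3.038092, 8.125000)
after step 5 (δ=-0.38, a=2.5): (-7.465656, -2.742346, 2.632439, 8.750000)
after step 6 (δ=0.3, a=3.5): (-9.375687, -1.676074, 2.970775, 9.625000)

(-9.3757, -1.6761, 2.9708, 9.6250)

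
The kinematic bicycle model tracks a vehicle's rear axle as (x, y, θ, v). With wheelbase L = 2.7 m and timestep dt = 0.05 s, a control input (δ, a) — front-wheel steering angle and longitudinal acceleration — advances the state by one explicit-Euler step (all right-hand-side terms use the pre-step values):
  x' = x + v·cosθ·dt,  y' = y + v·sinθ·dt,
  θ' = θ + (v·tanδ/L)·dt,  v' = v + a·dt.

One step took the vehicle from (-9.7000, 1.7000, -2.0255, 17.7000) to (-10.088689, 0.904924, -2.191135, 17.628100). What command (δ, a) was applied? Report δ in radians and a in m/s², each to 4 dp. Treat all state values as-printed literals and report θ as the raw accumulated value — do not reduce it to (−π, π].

a = (v'−v)/dt = (-0.071900)/0.05 = -1.4380
Δθ = θ'−θ = -0.165635;  (v·dt/L) = 17.7000·0.05/2.7 = 0.327778
tan δ = Δθ·L/(v·dt) = -0.505327  →  δ = -0.4679

δ = -0.4679, a = -1.4380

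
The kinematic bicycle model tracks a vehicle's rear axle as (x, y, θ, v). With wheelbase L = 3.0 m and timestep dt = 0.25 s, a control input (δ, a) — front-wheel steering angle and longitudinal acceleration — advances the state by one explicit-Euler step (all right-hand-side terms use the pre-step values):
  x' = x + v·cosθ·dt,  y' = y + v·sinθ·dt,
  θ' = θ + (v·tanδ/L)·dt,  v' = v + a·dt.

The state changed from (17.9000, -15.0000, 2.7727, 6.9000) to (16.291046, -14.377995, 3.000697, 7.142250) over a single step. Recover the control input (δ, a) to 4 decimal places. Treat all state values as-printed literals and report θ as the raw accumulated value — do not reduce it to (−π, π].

a = (v'−v)/dt = (0.242250)/0.25 = 0.9690
Δθ = θ'−θ = 0.227997;  (v·dt/L) = 6.9000·0.25/3.0 = 0.575000
tan δ = Δθ·L/(v·dt) = 0.396517  →  δ = 0.3775

δ = 0.3775, a = 0.9690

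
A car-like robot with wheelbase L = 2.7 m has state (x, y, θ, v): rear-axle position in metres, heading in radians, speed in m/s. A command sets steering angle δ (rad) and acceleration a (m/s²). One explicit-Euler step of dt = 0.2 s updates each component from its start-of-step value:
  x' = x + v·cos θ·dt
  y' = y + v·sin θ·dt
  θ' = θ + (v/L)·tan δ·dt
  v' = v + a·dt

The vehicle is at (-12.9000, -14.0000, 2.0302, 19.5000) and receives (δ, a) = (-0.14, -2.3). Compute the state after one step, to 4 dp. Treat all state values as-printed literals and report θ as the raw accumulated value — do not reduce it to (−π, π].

(-14.6293, -10.5044, 1.8266, 19.0400)

x' = -12.9000 + 19.5000·cos(2.0302)·0.2 = -14.6293
y' = -14.0000 + 19.5000·sin(2.0302)·0.2 = -10.5044
θ' = 2.0302 + (19.5000/2.7)·tan(-0.14)·0.2 = 1.8266
v' = 19.5000 − 2.3000·0.2 = 19.0400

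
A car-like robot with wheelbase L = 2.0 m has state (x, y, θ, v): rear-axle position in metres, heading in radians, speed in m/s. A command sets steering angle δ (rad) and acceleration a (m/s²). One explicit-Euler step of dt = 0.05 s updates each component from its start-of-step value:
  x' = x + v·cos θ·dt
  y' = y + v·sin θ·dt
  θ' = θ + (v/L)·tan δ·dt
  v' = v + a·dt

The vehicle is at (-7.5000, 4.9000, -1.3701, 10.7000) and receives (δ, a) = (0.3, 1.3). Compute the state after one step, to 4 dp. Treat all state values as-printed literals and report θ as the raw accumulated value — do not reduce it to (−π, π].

x' = -7.5000 + 10.7000·cos(-1.3701)·0.05 = -7.3933
y' = 4.9000 + 10.7000·sin(-1.3701)·0.05 = 4.3757
θ' = -1.3701 + (10.7000/2.0)·tan(0.3)·0.05 = -1.2874
v' = 10.7000 + 1.3000·0.05 = 10.7650

(-7.3933, 4.3757, -1.2874, 10.7650)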